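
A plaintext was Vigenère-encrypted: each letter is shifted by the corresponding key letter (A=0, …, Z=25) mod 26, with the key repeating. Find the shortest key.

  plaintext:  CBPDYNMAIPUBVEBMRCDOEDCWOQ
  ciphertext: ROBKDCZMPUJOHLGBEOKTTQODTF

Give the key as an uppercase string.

  i= 0: R-C = 15 → P
  i= 1: O-B = 13 → N
  i= 2: B-P = 12 → M
  i= 3: K-D =  7 → H
  i= 4: D-Y =  5 → F
  i= 5: C-N = 15 → P
  i= 6: Z-M = 13 → N
  i= 7: M-A = 12 → M
  i= 8: P-I =  7 → H
  i= 9: U-P =  5 → F
  i=10: J-U = 15 → P
  i=11: O-B = 13 → N
  i=12: H-V = 12 → M
  i=13: L-E =  7 → H
  i=14: G-B =  5 → F
  i=15: B-M = 15 → P
  i=16: E-R = 13 → N
  i=17: O-C = 12 → M
  i=18: K-D =  7 → H
  i=19: T-O =  5 → F
  i=20: T-E = 15 → P
  i=21: Q-D = 13 → N
  i=22: O-C = 12 → M
  i=23: D-W =  7 → H
  i=24: T-O =  5 → F
  i=25: F-Q = 15 → P
  shifts repeat with period 5: PNMHF

PNMHF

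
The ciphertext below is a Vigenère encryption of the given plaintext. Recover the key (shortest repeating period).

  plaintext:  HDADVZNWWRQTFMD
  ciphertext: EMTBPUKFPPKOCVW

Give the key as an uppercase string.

XJTYUV

  i= 0: E-H = 23 → X
  i= 1: M-D =  9 → J
  i= 2: T-A = 19 → T
  i= 3: B-D = 24 → Y
  i= 4: P-V = 20 → U
  i= 5: U-Z = 21 → V
  i= 6: K-N = 23 → X
  i= 7: F-W =  9 → J
  i= 8: P-W = 19 → T
  i= 9: P-R = 24 → Y
  i=10: K-Q = 20 → U
  i=11: O-T = 21 → V
  i=12: C-F = 23 → X
  i=13: V-M =  9 → J
  i=14: W-D = 19 → T
  shifts repeat with period 6: XJTYUV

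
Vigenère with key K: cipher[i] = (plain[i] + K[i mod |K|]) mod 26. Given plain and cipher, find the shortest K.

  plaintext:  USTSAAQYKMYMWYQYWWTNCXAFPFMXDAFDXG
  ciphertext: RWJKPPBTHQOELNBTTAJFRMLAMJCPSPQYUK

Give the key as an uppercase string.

  i= 0: R-U = 23 → X
  i= 1: W-S =  4 → E
  i= 2: J-T = 16 → Q
  i= 3: K-S = 18 → S
  i= 4: P-A = 15 → P
  i= 5: P-A = 15 → P
  i= 6: B-Q = 11 → L
  i= 7: T-Y = 21 → V
  i= 8: H-K = 23 → X
  i= 9: Q-M =  4 → E
  i=10: O-Y = 16 → Q
  i=11: E-M = 18 → S
  i=12: L-W = 15 → P
  i=13: N-Y = 15 → P
  i=14: B-Q = 11 → L
  i=15: T-Y = 21 → V
  i=16: T-W = 23 → X
  i=17: A-W =  4 → E
  i=18: J-T = 16 → Q
  i=19: F-N = 18 → S
  i=20: R-C = 15 → P
  i=21: M-X = 15 → P
  i=22: L-A = 11 → L
  i=23: A-F = 21 → V
  i=24: M-P = 23 → X
  i=25: J-F =  4 → E
  i=26: C-M = 16 → Q
  i=27: P-X = 18 → S
  i=28: S-D = 15 → P
  i=29: P-A = 15 → P
  i=30: Q-F = 11 → L
  i=31: Y-D = 21 → V
  i=32: U-X = 23 → X
  i=33: K-G =  4 → E
  shifts repeat with period 8: XEQSPPLV

XEQSPPLV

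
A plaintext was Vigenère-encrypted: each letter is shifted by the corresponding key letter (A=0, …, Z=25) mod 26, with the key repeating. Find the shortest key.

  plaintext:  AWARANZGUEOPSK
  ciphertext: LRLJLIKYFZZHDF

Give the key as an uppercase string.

LVLS

  i= 0: L-A = 11 → L
  i= 1: R-W = 21 → V
  i= 2: L-A = 11 → L
  i= 3: J-R = 18 → S
  i= 4: L-A = 11 → L
  i= 5: I-N = 21 → V
  i= 6: K-Z = 11 → L
  i= 7: Y-G = 18 → S
  i= 8: F-U = 11 → L
  i= 9: Z-E = 21 → V
  i=10: Z-O = 11 → L
  i=11: H-P = 18 → S
  i=12: D-S = 11 → L
  i=13: F-K = 21 → V
  shifts repeat with period 4: LVLS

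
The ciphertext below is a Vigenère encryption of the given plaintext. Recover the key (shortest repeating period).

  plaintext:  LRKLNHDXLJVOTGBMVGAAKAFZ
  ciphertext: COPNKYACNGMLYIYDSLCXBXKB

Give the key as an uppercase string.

RXFCX

  i= 0: C-L = 17 → R
  i= 1: O-R = 23 → X
  i= 2: P-K =  5 → F
  i= 3: N-L =  2 → C
  i= 4: K-N = 23 → X
  i= 5: Y-H = 17 → R
  i= 6: A-D = 23 → X
  i= 7: C-X =  5 → F
  i= 8: N-L =  2 → C
  i= 9: G-J = 23 → X
  i=10: M-V = 17 → R
  i=11: L-O = 23 → X
  i=12: Y-T =  5 → F
  i=13: I-G =  2 → C
  i=14: Y-B = 23 → X
  i=15: D-M = 17 → R
  i=16: S-V = 23 → X
  i=17: L-G =  5 → F
  i=18: C-A =  2 → C
  i=19: X-A = 23 → X
  i=20: B-K = 17 → R
  i=21: X-A = 23 → X
  i=22: K-F =  5 → F
  i=23: B-Z =  2 → C
  shifts repeat with period 5: RXFCX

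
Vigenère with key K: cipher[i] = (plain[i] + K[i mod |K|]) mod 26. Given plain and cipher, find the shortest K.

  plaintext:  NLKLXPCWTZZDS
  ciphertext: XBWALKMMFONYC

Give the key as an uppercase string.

KQMPOV

  i= 0: X-N = 10 → K
  i= 1: B-L = 16 → Q
  i= 2: W-K = 12 → M
  i= 3: A-L = 15 → P
  i= 4: L-X = 14 → O
  i= 5: K-P = 21 → V
  i= 6: M-C = 10 → K
  i= 7: M-W = 16 → Q
  i= 8: F-T = 12 → M
  i= 9: O-Z = 15 → P
  i=10: N-Z = 14 → O
  i=11: Y-D = 21 → V
  i=12: C-S = 10 → K
  shifts repeat with period 6: KQMPOV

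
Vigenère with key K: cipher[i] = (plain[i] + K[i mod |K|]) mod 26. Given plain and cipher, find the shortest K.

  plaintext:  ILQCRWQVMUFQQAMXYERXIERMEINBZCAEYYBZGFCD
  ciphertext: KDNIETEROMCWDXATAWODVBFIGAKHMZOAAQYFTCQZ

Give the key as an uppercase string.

CSXGNXOW

  i= 0: K-I =  2 → C
  i= 1: D-L = 18 → S
  i= 2: N-Q = 23 → X
  i= 3: I-C =  6 → G
  i= 4: E-R = 13 → N
  i= 5: T-W = 23 → X
  i= 6: E-Q = 14 → O
  i= 7: R-V = 22 → W
  i= 8: O-M =  2 → C
  i= 9: M-U = 18 → S
  i=10: C-F = 23 → X
  i=11: W-Q =  6 → G
  i=12: D-Q = 13 → N
  i=13: X-A = 23 → X
  i=14: A-M = 14 → O
  i=15: T-X = 22 → W
  i=16: A-Y =  2 → C
  i=17: W-E = 18 → S
  i=18: O-R = 23 → X
  i=19: D-X =  6 → G
  i=20: V-I = 13 → N
  i=21: B-E = 23 → X
  i=22: F-R = 14 → O
  i=23: I-M = 22 → W
  i=24: G-E =  2 → C
  i=25: A-I = 18 → S
  i=26: K-N = 23 → X
  i=27: H-B =  6 → G
  i=28: M-Z = 13 → N
  i=29: Z-C = 23 → X
  i=30: O-A = 14 → O
  i=31: A-E = 22 → W
  i=32: A-Y =  2 → C
  i=33: Q-Y = 18 → S
  i=34: Y-B = 23 → X
  i=35: F-Z =  6 → G
  i=36: T-G = 13 → N
  i=37: C-F = 23 → X
  i=38: Q-C = 14 → O
  i=39: Z-D = 22 → W
  shifts repeat with period 8: CSXGNXOW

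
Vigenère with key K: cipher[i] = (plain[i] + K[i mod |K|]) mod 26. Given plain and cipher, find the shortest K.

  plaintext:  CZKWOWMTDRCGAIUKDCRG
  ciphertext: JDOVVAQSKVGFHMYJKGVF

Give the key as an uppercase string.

HEEZ

  i= 0: J-C =  7 → H
  i= 1: D-Z =  4 → E
  i= 2: O-K =  4 → E
  i= 3: V-W = 25 → Z
  i= 4: V-O =  7 → H
  i= 5: A-W =  4 → E
  i= 6: Q-M =  4 → E
  i= 7: S-T = 25 → Z
  i= 8: K-D =  7 → H
  i= 9: V-R =  4 → E
  i=10: G-C =  4 → E
  i=11: F-G = 25 → Z
  i=12: H-A =  7 → H
  i=13: M-I =  4 → E
  i=14: Y-U =  4 → E
  i=15: J-K = 25 → Z
  i=16: K-D =  7 → H
  i=17: G-C =  4 → E
  i=18: V-R =  4 → E
  i=19: F-G = 25 → Z
  shifts repeat with period 4: HEEZ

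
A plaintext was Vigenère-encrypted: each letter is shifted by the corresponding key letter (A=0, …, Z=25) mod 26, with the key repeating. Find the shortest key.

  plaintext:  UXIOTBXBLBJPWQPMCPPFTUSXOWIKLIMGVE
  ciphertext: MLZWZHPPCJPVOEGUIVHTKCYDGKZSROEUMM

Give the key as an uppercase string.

SORIGG

  i= 0: M-U = 18 → S
  i= 1: L-X = 14 → O
  i= 2: Z-I = 17 → R
  i= 3: W-O =  8 → I
  i= 4: Z-T =  6 → G
  i= 5: H-B =  6 → G
  i= 6: P-X = 18 → S
  i= 7: P-B = 14 → O
  i= 8: C-L = 17 → R
  i= 9: J-B =  8 → I
  i=10: P-J =  6 → G
  i=11: V-P =  6 → G
  i=12: O-W = 18 → S
  i=13: E-Q = 14 → O
  i=14: G-P = 17 → R
  i=15: U-M =  8 → I
  i=16: I-C =  6 → G
  i=17: V-P =  6 → G
  i=18: H-P = 18 → S
  i=19: T-F = 14 → O
  i=20: K-T = 17 → R
  i=21: C-U =  8 → I
  i=22: Y-S =  6 → G
  i=23: D-X =  6 → G
  i=24: G-O = 18 → S
  i=25: K-W = 14 → O
  i=26: Z-I = 17 → R
  i=27: S-K =  8 → I
  i=28: R-L =  6 → G
  i=29: O-I =  6 → G
  i=30: E-M = 18 → S
  i=31: U-G = 14 → O
  i=32: M-V = 17 → R
  i=33: M-E =  8 → I
  shifts repeat with period 6: SORIGG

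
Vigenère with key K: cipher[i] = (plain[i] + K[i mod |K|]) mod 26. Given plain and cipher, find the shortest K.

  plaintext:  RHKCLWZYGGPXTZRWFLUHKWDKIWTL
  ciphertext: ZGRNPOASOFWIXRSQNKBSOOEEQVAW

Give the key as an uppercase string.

IZHLESBU

  i= 0: Z-R =  8 → I
  i= 1: G-H = 25 → Z
  i= 2: R-K =  7 → H
  i= 3: N-C = 11 → L
  i= 4: P-L =  4 → E
  i= 5: O-W = 18 → S
  i= 6: A-Z =  1 → B
  i= 7: S-Y = 20 → U
  i= 8: O-G =  8 → I
  i= 9: F-G = 25 → Z
  i=10: W-P =  7 → H
  i=11: I-X = 11 → L
  i=12: X-T =  4 → E
  i=13: R-Z = 18 → S
  i=14: S-R =  1 → B
  i=15: Q-W = 20 → U
  i=16: N-F =  8 → I
  i=17: K-L = 25 → Z
  i=18: B-U =  7 → H
  i=19: S-H = 11 → L
  i=20: O-K =  4 → E
  i=21: O-W = 18 → S
  i=22: E-D =  1 → B
  i=23: E-K = 20 → U
  i=24: Q-I =  8 → I
  i=25: V-W = 25 → Z
  i=26: A-T =  7 → H
  i=27: W-L = 11 → L
  shifts repeat with period 8: IZHLESBU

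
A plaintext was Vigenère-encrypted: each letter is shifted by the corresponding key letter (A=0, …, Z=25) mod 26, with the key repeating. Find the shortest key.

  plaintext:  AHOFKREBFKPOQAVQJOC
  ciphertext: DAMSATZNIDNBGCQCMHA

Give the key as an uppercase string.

DTYNQCVM

  i= 0: D-A =  3 → D
  i= 1: A-H = 19 → T
  i= 2: M-O = 24 → Y
  i= 3: S-F = 13 → N
  i= 4: A-K = 16 → Q
  i= 5: T-R =  2 → C
  i= 6: Z-E = 21 → V
  i= 7: N-B = 12 → M
  i= 8: I-F =  3 → D
  i= 9: D-K = 19 → T
  i=10: N-P = 24 → Y
  i=11: B-O = 13 → N
  i=12: G-Q = 16 → Q
  i=13: C-A =  2 → C
  i=14: Q-V = 21 → V
  i=15: C-Q = 12 → M
  i=16: M-J =  3 → D
  i=17: H-O = 19 → T
  i=18: A-C = 24 → Y
  shifts repeat with period 8: DTYNQCVM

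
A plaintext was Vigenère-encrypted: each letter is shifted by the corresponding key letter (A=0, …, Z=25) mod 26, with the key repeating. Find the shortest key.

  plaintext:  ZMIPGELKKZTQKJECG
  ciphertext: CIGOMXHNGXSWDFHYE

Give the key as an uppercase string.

  i= 0: C-Z =  3 → D
  i= 1: I-M = 22 → W
  i= 2: G-I = 24 → Y
  i= 3: O-P = 25 → Z
  i= 4: M-G =  6 → G
  i= 5: X-E = 19 → T
  i= 6: H-L = 22 → W
  i= 7: N-K =  3 → D
  i= 8: G-K = 22 → W
  i= 9: X-Z = 24 → Y
  i=10: S-T = 25 → Z
  i=11: W-Q =  6 → G
  i=12: D-K = 19 → T
  i=13: F-J = 22 → W
  i=14: H-E =  3 → D
  i=15: Y-C = 22 → W
  i=16: E-G = 24 → Y
  shifts repeat with period 7: DWYZGTW

DWYZGTW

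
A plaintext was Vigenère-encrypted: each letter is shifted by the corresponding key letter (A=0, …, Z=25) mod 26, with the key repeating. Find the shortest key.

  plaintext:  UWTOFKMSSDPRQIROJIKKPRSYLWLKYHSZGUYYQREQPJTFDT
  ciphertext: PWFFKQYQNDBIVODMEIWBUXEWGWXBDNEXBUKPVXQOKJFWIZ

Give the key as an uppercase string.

  i= 0: P-U = 21 → V
  i= 1: W-W =  0 → A
  i= 2: F-T = 12 → M
  i= 3: F-O = 17 → R
  i= 4: K-F =  5 → F
  i= 5: Q-K =  6 → G
  i= 6: Y-M = 12 → M
  i= 7: Q-S = 24 → Y
  i= 8: N-S = 21 → V
  i= 9: D-D =  0 → A
  i=10: B-P = 12 → M
  i=11: I-R = 17 → R
  i=12: V-Q =  5 → F
  i=13: O-I =  6 → G
  i=14: D-R = 12 → M
  i=15: M-O = 24 → Y
  i=16: E-J = 21 → V
  i=17: I-I =  0 → A
  i=18: W-K = 12 → M
  i=19: B-K = 17 → R
  i=20: U-P =  5 → F
  i=21: X-R =  6 → G
  i=22: E-S = 12 → M
  i=23: W-Y = 24 → Y
  i=24: G-L = 21 → V
  i=25: W-W =  0 → A
  i=26: X-L = 12 → M
  i=27: B-K = 17 → R
  i=28: D-Y =  5 → F
  i=29: N-H =  6 → G
  i=30: E-S = 12 → M
  i=31: X-Z = 24 → Y
  i=32: B-G = 21 → V
  i=33: U-U =  0 → A
  i=34: K-Y = 12 → M
  i=35: P-Y = 17 → R
  i=36: V-Q =  5 → F
  i=37: X-R =  6 → G
  i=38: Q-E = 12 → M
  i=39: O-Q = 24 → Y
  i=40: K-P = 21 → V
  i=41: J-J =  0 → A
  i=42: F-T = 12 → M
  i=43: W-F = 17 → R
  i=44: I-D =  5 → F
  i=45: Z-T =  6 → G
  shifts repeat with period 8: VAMRFGMY

VAMRFGMY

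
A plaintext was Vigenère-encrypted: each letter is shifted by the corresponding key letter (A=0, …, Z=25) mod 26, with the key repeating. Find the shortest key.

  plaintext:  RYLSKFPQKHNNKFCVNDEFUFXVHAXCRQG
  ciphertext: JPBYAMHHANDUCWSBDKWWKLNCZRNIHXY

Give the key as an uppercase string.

  i= 0: J-R = 18 → S
  i= 1: P-Y = 17 → R
  i= 2: B-L = 16 → Q
  i= 3: Y-S =  6 → G
  i= 4: A-K = 16 → Q
  i= 5: M-F =  7 → H
  i= 6: H-P = 18 → S
  i= 7: H-Q = 17 → R
  i= 8: A-K = 16 → Q
  i= 9: N-H =  6 → G
  i=10: D-N = 16 → Q
  i=11: U-N =  7 → H
  i=12: C-K = 18 → S
  i=13: W-F = 17 → R
  i=14: S-C = 16 → Q
  i=15: B-V =  6 → G
  i=16: D-N = 16 → Q
  i=17: K-D =  7 → H
  i=18: W-E = 18 → S
  i=19: W-F = 17 → R
  i=20: K-U = 16 → Q
  i=21: L-F =  6 → G
  i=22: N-X = 16 → Q
  i=23: C-V =  7 → H
  i=24: Z-H = 18 → S
  i=25: R-A = 17 → R
  i=26: N-X = 16 → Q
  i=27: I-C =  6 → G
  i=28: H-R = 16 → Q
  i=29: X-Q =  7 → H
  i=30: Y-G = 18 → S
  shifts repeat with period 6: SRQGQH

SRQGQH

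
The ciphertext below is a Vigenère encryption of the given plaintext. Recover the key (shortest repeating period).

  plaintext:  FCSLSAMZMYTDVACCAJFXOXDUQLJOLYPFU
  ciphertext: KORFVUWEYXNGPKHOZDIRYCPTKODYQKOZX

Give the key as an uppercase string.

FMZUDUK

  i= 0: K-F =  5 → F
  i= 1: O-C = 12 → M
  i= 2: R-S = 25 → Z
  i= 3: F-L = 20 → U
  i= 4: V-S =  3 → D
  i= 5: U-A = 20 → U
  i= 6: W-M = 10 → K
  i= 7: E-Z =  5 → F
  i= 8: Y-M = 12 → M
  i= 9: X-Y = 25 → Z
  i=10: N-T = 20 → U
  i=11: G-D =  3 → D
  i=12: P-V = 20 → U
  i=13: K-A = 10 → K
  i=14: H-C =  5 → F
  i=15: O-C = 12 → M
  i=16: Z-A = 25 → Z
  i=17: D-J = 20 → U
  i=18: I-F =  3 → D
  i=19: R-X = 20 → U
  i=20: Y-O = 10 → K
  i=21: C-X =  5 → F
  i=22: P-D = 12 → M
  i=23: T-U = 25 → Z
  i=24: K-Q = 20 → U
  i=25: O-L =  3 → D
  i=26: D-J = 20 → U
  i=27: Y-O = 10 → K
  i=28: Q-L =  5 → F
  i=29: K-Y = 12 → M
  i=30: O-P = 25 → Z
  i=31: Z-F = 20 → U
  i=32: X-U =  3 → D
  shifts repeat with period 7: FMZUDUK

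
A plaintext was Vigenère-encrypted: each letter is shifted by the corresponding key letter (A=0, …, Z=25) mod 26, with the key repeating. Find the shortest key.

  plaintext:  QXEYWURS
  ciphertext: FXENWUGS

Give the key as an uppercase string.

PAA

  i= 0: F-Q = 15 → P
  i= 1: X-X =  0 → A
  i= 2: E-E =  0 → A
  i= 3: N-Y = 15 → P
  i= 4: W-W =  0 → A
  i= 5: U-U =  0 → A
  i= 6: G-R = 15 → P
  i= 7: S-S =  0 → A
  shifts repeat with period 3: PAA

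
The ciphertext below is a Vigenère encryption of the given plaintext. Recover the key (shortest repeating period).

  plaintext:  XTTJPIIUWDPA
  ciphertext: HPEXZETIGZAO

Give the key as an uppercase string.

  i= 0: H-X = 10 → K
  i= 1: P-T = 22 → W
  i= 2: E-T = 11 → L
  i= 3: X-J = 14 → O
  i= 4: Z-P = 10 → K
  i= 5: E-I = 22 → W
  i= 6: T-I = 11 → L
  i= 7: I-U = 14 → O
  i= 8: G-W = 10 → K
  i= 9: Z-D = 22 → W
  i=10: A-P = 11 → L
  i=11: O-A = 14 → O
  shifts repeat with period 4: KWLO

KWLO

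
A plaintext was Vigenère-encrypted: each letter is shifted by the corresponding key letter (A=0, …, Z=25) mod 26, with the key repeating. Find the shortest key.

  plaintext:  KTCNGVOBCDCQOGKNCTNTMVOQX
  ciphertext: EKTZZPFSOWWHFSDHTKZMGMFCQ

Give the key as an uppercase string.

URRMT

  i= 0: E-K = 20 → U
  i= 1: K-T = 17 → R
  i= 2: T-C = 17 → R
  i= 3: Z-N = 12 → M
  i= 4: Z-G = 19 → T
  i= 5: P-V = 20 → U
  i= 6: F-O = 17 → R
  i= 7: S-B = 17 → R
  i= 8: O-C = 12 → M
  i= 9: W-D = 19 → T
  i=10: W-C = 20 → U
  i=11: H-Q = 17 → R
  i=12: F-O = 17 → R
  i=13: S-G = 12 → M
  i=14: D-K = 19 → T
  i=15: H-N = 20 → U
  i=16: T-C = 17 → R
  i=17: K-T = 17 → R
  i=18: Z-N = 12 → M
  i=19: M-T = 19 → T
  i=20: G-M = 20 → U
  i=21: M-V = 17 → R
  i=22: F-O = 17 → R
  i=23: C-Q = 12 → M
  i=24: Q-X = 19 → T
  shifts repeat with period 5: URRMT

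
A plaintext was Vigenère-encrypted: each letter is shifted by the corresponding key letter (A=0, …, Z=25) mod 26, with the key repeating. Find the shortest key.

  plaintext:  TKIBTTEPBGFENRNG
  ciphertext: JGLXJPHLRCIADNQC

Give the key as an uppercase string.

  i= 0: J-T = 16 → Q
  i= 1: G-K = 22 → W
  i= 2: L-I =  3 → D
  i= 3: X-B = 22 → W
  i= 4: J-T = 16 → Q
  i= 5: P-T = 22 → W
  i= 6: H-E =  3 → D
  i= 7: L-P = 22 → W
  i= 8: R-B = 16 → Q
  i= 9: C-G = 22 → W
  i=10: I-F =  3 → D
  i=11: A-E = 22 → W
  i=12: D-N = 16 → Q
  i=13: N-R = 22 → W
  i=14: Q-N =  3 → D
  i=15: C-G = 22 → W
  shifts repeat with period 4: QWDW

QWDW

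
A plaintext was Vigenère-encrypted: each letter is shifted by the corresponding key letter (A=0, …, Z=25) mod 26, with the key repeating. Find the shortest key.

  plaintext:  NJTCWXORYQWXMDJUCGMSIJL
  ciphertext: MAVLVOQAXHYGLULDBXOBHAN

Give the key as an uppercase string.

  i= 0: M-N = 25 → Z
  i= 1: A-J = 17 → R
  i= 2: V-T =  2 → C
  i= 3: L-C =  9 → J
  i= 4: V-W = 25 → Z
  i= 5: O-X = 17 → R
  i= 6: Q-O =  2 → C
  i= 7: A-R =  9 → J
  i= 8: X-Y = 25 → Z
  i= 9: H-Q = 17 → R
  i=10: Y-W =  2 → C
  i=11: G-X =  9 → J
  i=12: L-M = 25 → Z
  i=13: U-D = 17 → R
  i=14: L-J =  2 → C
  i=15: D-U =  9 → J
  i=16: B-C = 25 → Z
  i=17: X-G = 17 → R
  i=18: O-M =  2 → C
  i=19: B-S =  9 → J
  i=20: H-I = 25 → Z
  i=21: A-J = 17 → R
  i=22: N-L =  2 → C
  shifts repeat with period 4: ZRCJ

ZRCJ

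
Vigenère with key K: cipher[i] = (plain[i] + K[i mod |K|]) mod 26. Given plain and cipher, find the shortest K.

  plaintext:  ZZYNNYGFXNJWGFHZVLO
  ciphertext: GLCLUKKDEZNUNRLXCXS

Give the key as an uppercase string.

HMEY

  i= 0: G-Z =  7 → H
  i= 1: L-Z = 12 → M
  i= 2: C-Y =  4 → E
  i= 3: L-N = 24 → Y
  i= 4: U-N =  7 → H
  i= 5: K-Y = 12 → M
  i= 6: K-G =  4 → E
  i= 7: D-F = 24 → Y
  i= 8: E-X =  7 → H
  i= 9: Z-N = 12 → M
  i=10: N-J =  4 → E
  i=11: U-W = 24 → Y
  i=12: N-G =  7 → H
  i=13: R-F = 12 → M
  i=14: L-H =  4 → E
  i=15: X-Z = 24 → Y
  i=16: C-V =  7 → H
  i=17: X-L = 12 → M
  i=18: S-O =  4 → E
  shifts repeat with period 4: HMEY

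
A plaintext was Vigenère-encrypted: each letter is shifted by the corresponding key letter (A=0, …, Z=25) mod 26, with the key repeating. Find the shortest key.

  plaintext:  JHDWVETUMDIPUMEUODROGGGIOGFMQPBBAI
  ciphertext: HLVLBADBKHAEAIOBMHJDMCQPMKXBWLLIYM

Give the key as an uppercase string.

  i= 0: H-J = 24 → Y
  i= 1: L-H =  4 → E
  i= 2: V-D = 18 → S
  i= 3: L-W = 15 → P
  i= 4: B-V =  6 → G
  i= 5: A-E = 22 → W
  i= 6: D-T = 10 → K
  i= 7: B-U =  7 → H
  i= 8: K-M = 24 → Y
  i= 9: H-D =  4 → E
  i=10: A-I = 18 → S
  i=11: E-P = 15 → P
  i=12: A-U =  6 → G
  i=13: I-M = 22 → W
  i=14: O-E = 10 → K
  i=15: B-U =  7 → H
  i=16: M-O = 24 → Y
  i=17: H-D =  4 → E
  i=18: J-R = 18 → S
  i=19: D-O = 15 → P
  i=20: M-G =  6 → G
  i=21: C-G = 22 → W
  i=22: Q-G = 10 → K
  i=23: P-I =  7 → H
  i=24: M-O = 24 → Y
  i=25: K-G =  4 → E
  i=26: X-F = 18 → S
  i=27: B-M = 15 → P
  i=28: W-Q =  6 → G
  i=29: L-P = 22 → W
  i=30: L-B = 10 → K
  i=31: I-B =  7 → H
  i=32: Y-A = 24 → Y
  i=33: M-I =  4 → E
  shifts repeat with period 8: YESPGWKH

YESPGWKH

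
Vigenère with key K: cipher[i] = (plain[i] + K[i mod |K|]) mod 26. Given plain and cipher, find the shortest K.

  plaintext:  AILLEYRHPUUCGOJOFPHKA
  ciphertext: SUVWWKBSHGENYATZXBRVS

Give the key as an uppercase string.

  i= 0: S-A = 18 → S
  i= 1: U-I = 12 → M
  i= 2: V-L = 10 → K
  i= 3: W-L = 11 → L
  i= 4: W-E = 18 → S
  i= 5: K-Y = 12 → M
  i= 6: B-R = 10 → K
  i= 7: S-H = 11 → L
  i= 8: H-P = 18 → S
  i= 9: G-U = 12 → M
  i=10: E-U = 10 → K
  i=11: N-C = 11 → L
  i=12: Y-G = 18 → S
  i=13: A-O = 12 → M
  i=14: T-J = 10 → K
  i=15: Z-O = 11 → L
  i=16: X-F = 18 → S
  i=17: B-P = 12 → M
  i=18: R-H = 10 → K
  i=19: V-K = 11 → L
  i=20: S-A = 18 → S
  shifts repeat with period 4: SMKL

SMKL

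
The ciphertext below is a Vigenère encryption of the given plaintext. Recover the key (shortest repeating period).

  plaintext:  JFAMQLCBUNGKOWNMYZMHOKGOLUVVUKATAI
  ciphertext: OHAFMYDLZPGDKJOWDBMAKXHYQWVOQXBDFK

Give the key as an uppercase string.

FCATWNBK

  i= 0: O-J =  5 → F
  i= 1: H-F =  2 → C
  i= 2: A-A =  0 → A
  i= 3: F-M = 19 → T
  i= 4: M-Q = 22 → W
  i= 5: Y-L = 13 → N
  i= 6: D-C =  1 → B
  i= 7: L-B = 10 → K
  i= 8: Z-U =  5 → F
  i= 9: P-N =  2 → C
  i=10: G-G =  0 → A
  i=11: D-K = 19 → T
  i=12: K-O = 22 → W
  i=13: J-W = 13 → N
  i=14: O-N =  1 → B
  i=15: W-M = 10 → K
  i=16: D-Y =  5 → F
  i=17: B-Z =  2 → C
  i=18: M-M =  0 → A
  i=19: A-H = 19 → T
  i=20: K-O = 22 → W
  i=21: X-K = 13 → N
  i=22: H-G =  1 → B
  i=23: Y-O = 10 → K
  i=24: Q-L =  5 → F
  i=25: W-U =  2 → C
  i=26: V-V =  0 → A
  i=27: O-V = 19 → T
  i=28: Q-U = 22 → W
  i=29: X-K = 13 → N
  i=30: B-A =  1 → B
  i=31: D-T = 10 → K
  i=32: F-A =  5 → F
  i=33: K-I =  2 → C
  shifts repeat with period 8: FCATWNBK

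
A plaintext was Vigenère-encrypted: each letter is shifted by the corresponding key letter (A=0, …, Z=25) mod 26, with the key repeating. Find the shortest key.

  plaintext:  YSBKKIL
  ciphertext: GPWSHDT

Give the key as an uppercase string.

  i= 0: G-Y =  8 → I
  i= 1: P-S = 23 → X
  i= 2: W-B = 21 → V
  i= 3: S-K =  8 → I
  i= 4: H-K = 23 → X
  i= 5: D-I = 21 → V
  i= 6: T-L =  8 → I
  shifts repeat with period 3: IXV

IXV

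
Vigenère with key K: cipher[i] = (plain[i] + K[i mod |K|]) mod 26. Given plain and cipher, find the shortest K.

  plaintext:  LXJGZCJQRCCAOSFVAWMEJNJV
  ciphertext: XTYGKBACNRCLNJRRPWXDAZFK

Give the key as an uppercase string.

MWPALZR

  i= 0: X-L = 12 → M
  i= 1: T-X = 22 → W
  i= 2: Y-J = 15 → P
  i= 3: G-G =  0 → A
  i= 4: K-Z = 11 → L
  i= 5: B-C = 25 → Z
  i= 6: A-J = 17 → R
  i= 7: C-Q = 12 → M
  i= 8: N-R = 22 → W
  i= 9: R-C = 15 → P
  i=10: C-C =  0 → A
  i=11: L-A = 11 → L
  i=12: N-O = 25 → Z
  i=13: J-S = 17 → R
  i=14: R-F = 12 → M
  i=15: R-V = 22 → W
  i=16: P-A = 15 → P
  i=17: W-W =  0 → A
  i=18: X-M = 11 → L
  i=19: D-E = 25 → Z
  i=20: A-J = 17 → R
  i=21: Z-N = 12 → M
  i=22: F-J = 22 → W
  i=23: K-V = 15 → P
  shifts repeat with period 7: MWPALZR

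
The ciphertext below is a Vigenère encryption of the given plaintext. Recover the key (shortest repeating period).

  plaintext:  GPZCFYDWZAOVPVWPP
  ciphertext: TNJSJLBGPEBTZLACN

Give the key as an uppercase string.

  i= 0: T-G = 13 → N
  i= 1: N-P = 24 → Y
  i= 2: J-Z = 10 → K
  i= 3: S-C = 16 → Q
  i= 4: J-F =  4 → E
  i= 5: L-Y = 13 → N
  i= 6: B-D = 24 → Y
  i= 7: G-W = 10 → K
  i= 8: P-Z = 16 → Q
  i= 9: E-A =  4 → E
  i=10: B-O = 13 → N
  i=11: T-V = 24 → Y
  i=12: Z-P = 10 → K
  i=13: L-V = 16 → Q
  i=14: A-W =  4 → E
  i=15: C-P = 13 → N
  i=16: N-P = 24 → Y
  shifts repeat with period 5: NYKQE

NYKQE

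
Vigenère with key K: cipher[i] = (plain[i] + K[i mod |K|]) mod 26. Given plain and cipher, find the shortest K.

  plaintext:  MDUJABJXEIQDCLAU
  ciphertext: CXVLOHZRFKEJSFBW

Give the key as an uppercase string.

QUBCOG

  i= 0: C-M = 16 → Q
  i= 1: X-D = 20 → U
  i= 2: V-U =  1 → B
  i= 3: L-J =  2 → C
  i= 4: O-A = 14 → O
  i= 5: H-B =  6 → G
  i= 6: Z-J = 16 → Q
  i= 7: R-X = 20 → U
  i= 8: F-E =  1 → B
  i= 9: K-I =  2 → C
  i=10: E-Q = 14 → O
  i=11: J-D =  6 → G
  i=12: S-C = 16 → Q
  i=13: F-L = 20 → U
  i=14: B-A =  1 → B
  i=15: W-U =  2 → C
  shifts repeat with period 6: QUBCOG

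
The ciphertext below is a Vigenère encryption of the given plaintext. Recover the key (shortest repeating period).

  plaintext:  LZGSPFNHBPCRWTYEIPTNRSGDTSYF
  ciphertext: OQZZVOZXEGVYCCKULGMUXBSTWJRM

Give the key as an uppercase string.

  i= 0: O-L =  3 → D
  i= 1: Q-Z = 17 → R
  i= 2: Z-G = 19 → T
  i= 3: Z-S =  7 → H
  i= 4: V-P =  6 → G
  i= 5: O-F =  9 → J
  i= 6: Z-N = 12 → M
  i= 7: X-H = 16 → Q
  i= 8: E-B =  3 → D
  i= 9: G-P = 17 → R
  i=10: V-C = 19 → T
  i=11: Y-R =  7 → H
  i=12: C-W =  6 → G
  i=13: C-T =  9 → J
  i=14: K-Y = 12 → M
  i=15: U-E = 16 → Q
  i=16: L-I =  3 → D
  i=17: G-P = 17 → R
  i=18: M-T = 19 → T
  i=19: U-N =  7 → H
  i=20: X-R =  6 → G
  i=21: B-S =  9 → J
  i=22: S-G = 12 → M
  i=23: T-D = 16 → Q
  i=24: W-T =  3 → D
  i=25: J-S = 17 → R
  i=26: R-Y = 19 → T
  i=27: M-F =  7 → H
  shifts repeat with period 8: DRTHGJMQ

DRTHGJMQ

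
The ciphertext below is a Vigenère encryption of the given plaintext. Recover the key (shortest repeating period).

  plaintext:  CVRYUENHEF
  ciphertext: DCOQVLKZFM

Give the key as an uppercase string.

  i= 0: D-C =  1 → B
  i= 1: C-V =  7 → H
  i= 2: O-R = 23 → X
  i= 3: Q-Y = 18 → S
  i= 4: V-U =  1 → B
  i= 5: L-E =  7 → H
  i= 6: K-N = 23 → X
  i= 7: Z-H = 18 → S
  i= 8: F-E =  1 → B
  i= 9: M-F =  7 → H
  shifts repeat with period 4: BHXS

BHXS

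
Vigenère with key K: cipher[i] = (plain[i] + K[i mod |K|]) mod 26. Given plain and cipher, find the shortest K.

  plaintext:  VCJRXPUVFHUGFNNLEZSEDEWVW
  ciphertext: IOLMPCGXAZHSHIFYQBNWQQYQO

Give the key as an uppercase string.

  i= 0: I-V = 13 → N
  i= 1: O-C = 12 → M
  i= 2: L-J =  2 → C
  i= 3: M-R = 21 → V
  i= 4: P-X = 18 → S
  i= 5: C-P = 13 → N
  i= 6: G-U = 12 → M
  i= 7: X-V =  2 → C
  i= 8: A-F = 21 → V
  i= 9: Z-H = 18 → S
  i=10: H-U = 13 → N
  i=11: S-G = 12 → M
  i=12: H-F =  2 → C
  i=13: I-N = 21 → V
  i=14: F-N = 18 → S
  i=15: Y-L = 13 → N
  i=16: Q-E = 12 → M
  i=17: B-Z =  2 → C
  i=18: N-S = 21 → V
  i=19: W-E = 18 → S
  i=20: Q-D = 13 → N
  i=21: Q-E = 12 → M
  i=22: Y-W =  2 → C
  i=23: Q-V = 21 → V
  i=24: O-W = 18 → S
  shifts repeat with period 5: NMCVS

NMCVS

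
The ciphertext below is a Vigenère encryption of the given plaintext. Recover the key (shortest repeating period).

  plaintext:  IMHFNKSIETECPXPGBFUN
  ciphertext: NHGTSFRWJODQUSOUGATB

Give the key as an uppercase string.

  i= 0: N-I =  5 → F
  i= 1: H-M = 21 → V
  i= 2: G-H = 25 → Z
  i= 3: T-F = 14 → O
  i= 4: S-N =  5 → F
  i= 5: F-K = 21 → V
  i= 6: R-S = 25 → Z
  i= 7: W-I = 14 → O
  i= 8: J-E =  5 → F
  i= 9: O-T = 21 → V
  i=10: D-E = 25 → Z
  i=11: Q-C = 14 → O
  i=12: U-P =  5 → F
  i=13: S-X = 21 → V
  i=14: O-P = 25 → Z
  i=15: U-G = 14 → O
  i=16: G-B =  5 → F
  i=17: A-F = 21 → V
  i=18: T-U = 25 → Z
  i=19: B-N = 14 → O
  shifts repeat with period 4: FVZO

FVZO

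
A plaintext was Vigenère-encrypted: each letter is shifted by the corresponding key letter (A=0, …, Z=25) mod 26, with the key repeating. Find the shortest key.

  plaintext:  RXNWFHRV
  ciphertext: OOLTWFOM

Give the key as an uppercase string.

XRY

  i= 0: O-R = 23 → X
  i= 1: O-X = 17 → R
  i= 2: L-N = 24 → Y
  i= 3: T-W = 23 → X
  i= 4: W-F = 17 → R
  i= 5: F-H = 24 → Y
  i= 6: O-R = 23 → X
  i= 7: M-V = 17 → R
  shifts repeat with period 3: XRY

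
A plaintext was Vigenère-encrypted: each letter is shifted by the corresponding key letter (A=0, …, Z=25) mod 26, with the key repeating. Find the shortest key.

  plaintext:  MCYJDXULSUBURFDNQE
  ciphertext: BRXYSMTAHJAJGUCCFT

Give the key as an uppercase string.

PPZP

  i= 0: B-M = 15 → P
  i= 1: R-C = 15 → P
  i= 2: X-Y = 25 → Z
  i= 3: Y-J = 15 → P
  i= 4: S-D = 15 → P
  i= 5: M-X = 15 → P
  i= 6: T-U = 25 → Z
  i= 7: A-L = 15 → P
  i= 8: H-S = 15 → P
  i= 9: J-U = 15 → P
  i=10: A-B = 25 → Z
  i=11: J-U = 15 → P
  i=12: G-R = 15 → P
  i=13: U-F = 15 → P
  i=14: C-D = 25 → Z
  i=15: C-N = 15 → P
  i=16: F-Q = 15 → P
  i=17: T-E = 15 → P
  shifts repeat with period 4: PPZP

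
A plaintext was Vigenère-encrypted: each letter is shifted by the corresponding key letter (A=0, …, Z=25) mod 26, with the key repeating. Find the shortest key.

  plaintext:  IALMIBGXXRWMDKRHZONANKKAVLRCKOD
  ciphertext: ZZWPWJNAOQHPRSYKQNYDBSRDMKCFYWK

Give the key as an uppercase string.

  i= 0: Z-I = 17 → R
  i= 1: Z-A = 25 → Z
  i= 2: W-L = 11 → L
  i= 3: P-M =  3 → D
  i= 4: W-I = 14 → O
  i= 5: J-B =  8 → I
  i= 6: N-G =  7 → H
  i= 7: A-X =  3 → D
  i= 8: O-X = 17 → R
  i= 9: Q-R = 25 → Z
  i=10: H-W = 11 → L
  i=11: P-M =  3 → D
  i=12: R-D = 14 → O
  i=13: S-K =  8 → I
  i=14: Y-R =  7 → H
  i=15: K-H =  3 → D
  i=16: Q-Z = 17 → R
  i=17: N-O = 25 → Z
  i=18: Y-N = 11 → L
  i=19: D-A =  3 → D
  i=20: B-N = 14 → O
  i=21: S-K =  8 → I
  i=22: R-K =  7 → H
  i=23: D-A =  3 → D
  i=24: M-V = 17 → R
  i=25: K-L = 25 → Z
  i=26: C-R = 11 → L
  i=27: F-C =  3 → D
  i=28: Y-K = 14 → O
  i=29: W-O =  8 → I
  i=30: K-D =  7 → H
  shifts repeat with period 8: RZLDOIHD

RZLDOIHD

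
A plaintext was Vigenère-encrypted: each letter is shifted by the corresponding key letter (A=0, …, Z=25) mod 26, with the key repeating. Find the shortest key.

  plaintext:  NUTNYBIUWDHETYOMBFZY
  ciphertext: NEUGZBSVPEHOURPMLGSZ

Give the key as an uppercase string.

  i= 0: N-N =  0 → A
  i= 1: E-U = 10 → K
  i= 2: U-T =  1 → B
  i= 3: G-N = 19 → T
  i= 4: Z-Y =  1 → B
  i= 5: B-B =  0 → A
  i= 6: S-I = 10 → K
  i= 7: V-U =  1 → B
  i= 8: P-W = 19 → T
  i= 9: E-D =  1 → B
  i=10: H-H =  0 → A
  i=11: O-E = 10 → K
  i=12: U-T =  1 → B
  i=13: R-Y = 19 → T
  i=14: P-O =  1 → B
  i=15: M-M =  0 → A
  i=16: L-B = 10 → K
  i=17: G-F =  1 → B
  i=18: S-Z = 19 → T
  i=19: Z-Y =  1 → B
  shifts repeat with period 5: AKBTB

AKBTB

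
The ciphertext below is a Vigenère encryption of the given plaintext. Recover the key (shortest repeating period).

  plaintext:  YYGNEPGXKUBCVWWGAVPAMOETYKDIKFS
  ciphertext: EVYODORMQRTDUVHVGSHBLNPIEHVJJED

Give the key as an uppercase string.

  i= 0: E-Y =  6 → G
  i= 1: V-Y = 23 → X
  i= 2: Y-G = 18 → S
  i= 3: O-N =  1 → B
  i= 4: D-E = 25 → Z
  i= 5: O-P = 25 → Z
  i= 6: R-G = 11 → L
  i= 7: M-X = 15 → P
  i= 8: Q-K =  6 → G
  i= 9: R-U = 23 → X
  i=10: T-B = 18 → S
  i=11: D-C =  1 → B
  i=12: U-V = 25 → Z
  i=13: V-W = 25 → Z
  i=14: H-W = 11 → L
  i=15: V-G = 15 → P
  i=16: G-A =  6 → G
  i=17: S-V = 23 → X
  i=18: H-P = 18 → S
  i=19: B-A =  1 → B
  i=20: L-M = 25 → Z
  i=21: N-O = 25 → Z
  i=22: P-E = 11 → L
  i=23: I-T = 15 → P
  i=24: E-Y =  6 → G
  i=25: H-K = 23 → X
  i=26: V-D = 18 → S
  i=27: J-I =  1 → B
  i=28: J-K = 25 → Z
  i=29: E-F = 25 → Z
  i=30: D-S = 11 → L
  shifts repeat with period 8: GXSBZZLP

GXSBZZLP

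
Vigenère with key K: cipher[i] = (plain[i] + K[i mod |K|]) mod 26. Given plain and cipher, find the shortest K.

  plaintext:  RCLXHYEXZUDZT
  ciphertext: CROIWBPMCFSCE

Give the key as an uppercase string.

  i= 0: C-R = 11 → L
  i= 1: R-C = 15 → P
  i= 2: O-L =  3 → D
  i= 3: I-X = 11 → L
  i= 4: W-H = 15 → P
  i= 5: B-Y =  3 → D
  i= 6: P-E = 11 → L
  i= 7: M-X = 15 → P
  i= 8: C-Z =  3 → D
  i= 9: F-U = 11 → L
  i=10: S-D = 15 → P
  i=11: C-Z =  3 → D
  i=12: E-T = 11 → L
  shifts repeat with period 3: LPD

LPD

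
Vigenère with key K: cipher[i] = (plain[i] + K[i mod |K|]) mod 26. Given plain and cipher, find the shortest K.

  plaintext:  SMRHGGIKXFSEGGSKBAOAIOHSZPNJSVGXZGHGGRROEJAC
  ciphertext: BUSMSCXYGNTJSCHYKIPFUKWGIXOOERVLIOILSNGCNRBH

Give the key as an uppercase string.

  i= 0: B-S =  9 → J
  i= 1: U-M =  8 → I
  i= 2: S-R =  1 → B
  i= 3: M-H =  5 → F
  i= 4: S-G = 12 → M
  i= 5: C-G = 22 → W
  i= 6: X-I = 15 → P
  i= 7: Y-K = 14 → O
  i= 8: G-X =  9 → J
  i= 9: N-F =  8 → I
  i=10: T-S =  1 → B
  i=11: J-E =  5 → F
  i=12: S-G = 12 → M
  i=13: C-G = 22 → W
  i=14: H-S = 15 → P
  i=15: Y-K = 14 → O
  i=16: K-B =  9 → J
  i=17: I-A =  8 → I
  i=18: P-O =  1 → B
  i=19: F-A =  5 → F
  i=20: U-I = 12 → M
  i=21: K-O = 22 → W
  i=22: W-H = 15 → P
  i=23: G-S = 14 → O
  i=24: I-Z =  9 → J
  i=25: X-P =  8 → I
  i=26: O-N =  1 → B
  i=27: O-J =  5 → F
  i=28: E-S = 12 → M
  i=29: R-V = 22 → W
  i=30: V-G = 15 → P
  i=31: L-X = 14 → O
  i=32: I-Z =  9 → J
  i=33: O-G =  8 → I
  i=34: I-H =  1 → B
  i=35: L-G =  5 → F
  i=36: S-G = 12 → M
  i=37: N-R = 22 → W
  i=38: G-R = 15 → P
  i=39: C-O = 14 → O
  i=40: N-E =  9 → J
  i=41: R-J =  8 → I
  i=42: B-A =  1 → B
  i=43: H-C =  5 → F
  shifts repeat with period 8: JIBFMWPO

JIBFMWPO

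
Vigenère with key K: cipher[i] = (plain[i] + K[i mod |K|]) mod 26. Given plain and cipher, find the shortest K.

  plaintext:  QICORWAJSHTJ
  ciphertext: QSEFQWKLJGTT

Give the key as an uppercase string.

AKCRZ

  i= 0: Q-Q =  0 → A
  i= 1: S-I = 10 → K
  i= 2: E-C =  2 → C
  i= 3: F-O = 17 → R
  i= 4: Q-R = 25 → Z
  i= 5: W-W =  0 → A
  i= 6: K-A = 10 → K
  i= 7: L-J =  2 → C
  i= 8: J-S = 17 → R
  i= 9: G-H = 25 → Z
  i=10: T-T =  0 → A
  i=11: T-J = 10 → K
  shifts repeat with period 5: AKCRZ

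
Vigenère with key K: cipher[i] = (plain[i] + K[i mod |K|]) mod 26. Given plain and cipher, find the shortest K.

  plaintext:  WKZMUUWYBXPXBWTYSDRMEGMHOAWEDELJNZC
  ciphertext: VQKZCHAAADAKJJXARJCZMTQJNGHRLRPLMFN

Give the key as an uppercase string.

  i= 0: V-W = 25 → Z
  i= 1: Q-K =  6 → G
  i= 2: K-Z = 11 → L
  i= 3: Z-M = 13 → N
  i= 4: C-U =  8 → I
  i= 5: H-U = 13 → N
  i= 6: A-W =  4 → E
  i= 7: A-Y =  2 → C
  i= 8: A-B = 25 → Z
  i= 9: D-X =  6 → G
  i=10: A-P = 11 → L
  i=11: K-X = 13 → N
  i=12: J-B =  8 → I
  i=13: J-W = 13 → N
  i=14: X-T =  4 → E
  i=15: A-Y =  2 → C
  i=16: R-S = 25 → Z
  i=17: J-D =  6 → G
  i=18: C-R = 11 → L
  i=19: Z-M = 13 → N
  i=20: M-E =  8 → I
  i=21: T-G = 13 → N
  i=22: Q-M =  4 → E
  i=23: J-H =  2 → C
  i=24: N-O = 25 → Z
  i=25: G-A =  6 → G
  i=26: H-W = 11 → L
  i=27: R-E = 13 → N
  i=28: L-D =  8 → I
  i=29: R-E = 13 → N
  i=30: P-L =  4 → E
  i=31: L-J =  2 → C
  i=32: M-N = 25 → Z
  i=33: F-Z =  6 → G
  i=34: N-C = 11 → L
  shifts repeat with period 8: ZGLNINEC

ZGLNINEC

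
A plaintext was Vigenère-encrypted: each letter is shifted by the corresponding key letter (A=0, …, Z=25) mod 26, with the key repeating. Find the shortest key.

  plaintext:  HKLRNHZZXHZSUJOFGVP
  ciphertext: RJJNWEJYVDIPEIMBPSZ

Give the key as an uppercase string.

  i= 0: R-H = 10 → K
  i= 1: J-K = 25 → Z
  i= 2: J-L = 24 → Y
  i= 3: N-R = 22 → W
  i= 4: W-N =  9 → J
  i= 5: E-H = 23 → X
  i= 6: J-Z = 10 → K
  i= 7: Y-Z = 25 → Z
  i= 8: V-X = 24 → Y
  i= 9: D-H = 22 → W
  i=10: I-Z =  9 → J
  i=11: P-S = 23 → X
  i=12: E-U = 10 → K
  i=13: I-J = 25 → Z
  i=14: M-O = 24 → Y
  i=15: B-F = 22 → W
  i=16: P-G =  9 → J
  i=17: S-V = 23 → X
  i=18: Z-P = 10 → K
  shifts repeat with period 6: KZYWJX

KZYWJX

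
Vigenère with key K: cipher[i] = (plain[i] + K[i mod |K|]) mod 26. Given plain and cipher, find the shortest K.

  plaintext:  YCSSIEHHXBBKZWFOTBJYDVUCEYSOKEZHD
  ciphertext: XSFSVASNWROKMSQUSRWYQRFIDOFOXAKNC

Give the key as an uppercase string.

  i= 0: X-Y = 25 → Z
  i= 1: S-C = 16 → Q
  i= 2: F-S = 13 → N
  i= 3: S-S =  0 → A
  i= 4: V-I = 13 → N
  i= 5: A-E = 22 → W
  i= 6: S-H = 11 → L
  i= 7: N-H =  6 → G
  i= 8: W-X = 25 → Z
  i= 9: R-B = 16 → Q
  i=10: O-B = 13 → N
  i=11: K-K =  0 → A
  i=12: M-Z = 13 → N
  i=13: S-W = 22 → W
  i=14: Q-F = 11 → L
  i=15: U-O =  6 → G
  i=16: S-T = 25 → Z
  i=17: R-B = 16 → Q
  i=18: W-J = 13 → N
  i=19: Y-Y =  0 → A
  i=20: Q-D = 13 → N
  i=21: R-V = 22 → W
  i=22: F-U = 11 → L
  i=23: I-C =  6 → G
  i=24: D-E = 25 → Z
  i=25: O-Y = 16 → Q
  i=26: F-S = 13 → N
  i=27: O-O =  0 → A
  i=28: X-K = 13 → N
  i=29: A-E = 22 → W
  i=30: K-Z = 11 → L
  i=31: N-H =  6 → G
  i=32: C-D = 25 → Z
  shifts repeat with period 8: ZQNANWLG

ZQNANWLG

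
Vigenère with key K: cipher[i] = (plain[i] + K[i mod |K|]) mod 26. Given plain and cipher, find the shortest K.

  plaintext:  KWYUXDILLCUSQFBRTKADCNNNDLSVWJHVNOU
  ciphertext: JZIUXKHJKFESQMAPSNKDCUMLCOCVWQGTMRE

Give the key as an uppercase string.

ZDKAAHZY

  i= 0: J-K = 25 → Z
  i= 1: Z-W =  3 → D
  i= 2: I-Y = 10 → K
  i= 3: U-U =  0 → A
  i= 4: X-X =  0 → A
  i= 5: K-D =  7 → H
  i= 6: H-I = 25 → Z
  i= 7: J-L = 24 → Y
  i= 8: K-L = 25 → Z
  i= 9: F-C =  3 → D
  i=10: E-U = 10 → K
  i=11: S-S =  0 → A
  i=12: Q-Q =  0 → A
  i=13: M-F =  7 → H
  i=14: A-B = 25 → Z
  i=15: P-R = 24 → Y
  i=16: S-T = 25 → Z
  i=17: N-K =  3 → D
  i=18: K-A = 10 → K
  i=19: D-D =  0 → A
  i=20: C-C =  0 → A
  i=21: U-N =  7 → H
  i=22: M-N = 25 → Z
  i=23: L-N = 24 → Y
  i=24: C-D = 25 → Z
  i=25: O-L =  3 → D
  i=26: C-S = 10 → K
  i=27: V-V =  0 → A
  i=28: W-W =  0 → A
  i=29: Q-J =  7 → H
  i=30: G-H = 25 → Z
  i=31: T-V = 24 → Y
  i=32: M-N = 25 → Z
  i=33: R-O =  3 → D
  i=34: E-U = 10 → K
  shifts repeat with period 8: ZDKAAHZY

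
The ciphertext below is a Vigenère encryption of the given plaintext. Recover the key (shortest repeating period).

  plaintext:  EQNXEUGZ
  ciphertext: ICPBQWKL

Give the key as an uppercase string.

  i= 0: I-E =  4 → E
  i= 1: C-Q = 12 → M
  i= 2: P-N =  2 → C
  i= 3: B-X =  4 → E
  i= 4: Q-E = 12 → M
  i= 5: W-U =  2 → C
  i= 6: K-G =  4 → E
  i= 7: L-Z = 12 → M
  shifts repeat with period 3: EMC

EMC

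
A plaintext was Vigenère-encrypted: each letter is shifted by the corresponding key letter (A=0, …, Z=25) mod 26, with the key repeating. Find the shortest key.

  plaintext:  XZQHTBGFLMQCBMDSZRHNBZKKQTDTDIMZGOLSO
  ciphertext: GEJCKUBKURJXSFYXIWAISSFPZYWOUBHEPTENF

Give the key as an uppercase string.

JFTVRTVF

  i= 0: G-X =  9 → J
  i= 1: E-Z =  5 → F
  i= 2: J-Q = 19 → T
  i= 3: C-H = 21 → V
  i= 4: K-T = 17 → R
  i= 5: U-B = 19 → T
  i= 6: B-G = 21 → V
  i= 7: K-F =  5 → F
  i= 8: U-L =  9 → J
  i= 9: R-M =  5 → F
  i=10: J-Q = 19 → T
  i=11: X-C = 21 → V
  i=12: S-B = 17 → R
  i=13: F-M = 19 → T
  i=14: Y-D = 21 → V
  i=15: X-S =  5 → F
  i=16: I-Z =  9 → J
  i=17: W-R =  5 → F
  i=18: A-H = 19 → T
  i=19: I-N = 21 → V
  i=20: S-B = 17 → R
  i=21: S-Z = 19 → T
  i=22: F-K = 21 → V
  i=23: P-K =  5 → F
  i=24: Z-Q =  9 → J
  i=25: Y-T =  5 → F
  i=26: W-D = 19 → T
  i=27: O-T = 21 → V
  i=28: U-D = 17 → R
  i=29: B-I = 19 → T
  i=30: H-M = 21 → V
  i=31: E-Z =  5 → F
  i=32: P-G =  9 → J
  i=33: T-O =  5 → F
  i=34: E-L = 19 → T
  i=35: N-S = 21 → V
  i=36: F-O = 17 → R
  shifts repeat with period 8: JFTVRTVF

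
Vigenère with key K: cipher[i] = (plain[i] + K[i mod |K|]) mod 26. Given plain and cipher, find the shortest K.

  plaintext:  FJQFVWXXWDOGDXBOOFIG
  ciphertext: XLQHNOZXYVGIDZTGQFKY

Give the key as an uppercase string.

SCACS

  i= 0: X-F = 18 → S
  i= 1: L-J =  2 → C
  i= 2: Q-Q =  0 → A
  i= 3: H-F =  2 → C
  i= 4: N-V = 18 → S
  i= 5: O-W = 18 → S
  i= 6: Z-X =  2 → C
  i= 7: X-X =  0 → A
  i= 8: Y-W =  2 → C
  i= 9: V-D = 18 → S
  i=10: G-O = 18 → S
  i=11: I-G =  2 → C
  i=12: D-D =  0 → A
  i=13: Z-X =  2 → C
  i=14: T-B = 18 → S
  i=15: G-O = 18 → S
  i=16: Q-O =  2 → C
  i=17: F-F =  0 → A
  i=18: K-I =  2 → C
  i=19: Y-G = 18 → S
  shifts repeat with period 5: SCACS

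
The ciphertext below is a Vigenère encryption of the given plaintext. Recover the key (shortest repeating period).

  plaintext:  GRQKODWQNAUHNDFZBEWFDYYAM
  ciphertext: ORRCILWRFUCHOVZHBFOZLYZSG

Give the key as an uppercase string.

  i= 0: O-G =  8 → I
  i= 1: R-R =  0 → A
  i= 2: R-Q =  1 → B
  i= 3: C-K = 18 → S
  i= 4: I-O = 20 → U
  i= 5: L-D =  8 → I
  i= 6: W-W =  0 → A
  i= 7: R-Q =  1 → B
  i= 8: F-N = 18 → S
  i= 9: U-A = 20 → U
  i=10: C-U =  8 → I
  i=11: H-H =  0 → A
  i=12: O-N =  1 → B
  i=13: V-D = 18 → S
  i=14: Z-F = 20 → U
  i=15: H-Z =  8 → I
  i=16: B-B =  0 → A
  i=17: F-E =  1 → B
  i=18: O-W = 18 → S
  i=19: Z-F = 20 → U
  i=20: L-D =  8 → I
  i=21: Y-Y =  0 → A
  i=22: Z-Y =  1 → B
  i=23: S-A = 18 → S
  i=24: G-M = 20 → U
  shifts repeat with period 5: IABSU

IABSU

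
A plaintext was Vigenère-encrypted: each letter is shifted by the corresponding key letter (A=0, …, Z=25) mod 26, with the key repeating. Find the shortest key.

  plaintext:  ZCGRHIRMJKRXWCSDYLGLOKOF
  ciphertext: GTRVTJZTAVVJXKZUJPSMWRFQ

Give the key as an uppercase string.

  i= 0: G-Z =  7 → H
  i= 1: T-C = 17 → R
  i= 2: R-G = 11 → L
  i= 3: V-R =  4 → E
  i= 4: T-H = 12 → M
  i= 5: J-I =  1 → B
  i= 6: Z-R =  8 → I
  i= 7: T-M =  7 → H
  i= 8: A-J = 17 → R
  i= 9: V-K = 11 → L
  i=10: V-R =  4 → E
  i=11: J-X = 12 → M
  i=12: X-W =  1 → B
  i=13: K-C =  8 → I
  i=14: Z-S =  7 → H
  i=15: U-D = 17 → R
  i=16: J-Y = 11 → L
  i=17: P-L =  4 → E
  i=18: S-G = 12 → M
  i=19: M-L =  1 → B
  i=20: W-O =  8 → I
  i=21: R-K =  7 → H
  i=22: F-O = 17 → R
  i=23: Q-F = 11 → L
  shifts repeat with period 7: HRLEMBI

HRLEMBI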